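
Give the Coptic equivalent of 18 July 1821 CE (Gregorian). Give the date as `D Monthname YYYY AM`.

Both dates share Julian Day Number 2386365; in the Coptic calendar that is 12 Epip 1537 AM.

12 Epip 1537 AM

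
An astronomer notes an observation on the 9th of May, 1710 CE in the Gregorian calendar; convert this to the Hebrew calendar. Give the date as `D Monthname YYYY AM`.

9 Iyar 5470 AM

Julian Day Number of the source date = 2345753.
Converting JDN 2345753 to the Hebrew calendar gives 9 Iyar 5470 AM.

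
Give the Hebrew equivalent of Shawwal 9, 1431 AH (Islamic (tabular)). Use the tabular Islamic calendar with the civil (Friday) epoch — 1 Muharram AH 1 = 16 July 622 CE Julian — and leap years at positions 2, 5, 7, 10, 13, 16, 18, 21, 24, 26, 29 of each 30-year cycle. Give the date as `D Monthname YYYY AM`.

10 Tishrei 5771 AM

Both dates share Julian Day Number 2455458; in the Hebrew calendar that is 10 Tishrei 5771 AM.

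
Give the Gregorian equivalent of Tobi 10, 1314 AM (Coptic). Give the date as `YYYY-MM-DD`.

Both dates share Julian Day Number 2304732; in the Gregorian calendar that is 15 January 1598 CE.

1598-01-15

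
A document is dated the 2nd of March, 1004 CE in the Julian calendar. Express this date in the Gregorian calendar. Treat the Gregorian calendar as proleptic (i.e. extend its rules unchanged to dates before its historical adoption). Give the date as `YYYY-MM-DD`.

1004-03-08

The Julian–Gregorian offset here is 6 days (Julian trailing).
2 March 1004 Julian + 6 days → 8 March 1004 Gregorian.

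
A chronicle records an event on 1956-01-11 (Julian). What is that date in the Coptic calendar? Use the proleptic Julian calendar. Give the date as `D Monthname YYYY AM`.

Both dates share Julian Day Number 2435497; in the Coptic calendar that is 15 Tobi 1672 AM.

15 Tobi 1672 AM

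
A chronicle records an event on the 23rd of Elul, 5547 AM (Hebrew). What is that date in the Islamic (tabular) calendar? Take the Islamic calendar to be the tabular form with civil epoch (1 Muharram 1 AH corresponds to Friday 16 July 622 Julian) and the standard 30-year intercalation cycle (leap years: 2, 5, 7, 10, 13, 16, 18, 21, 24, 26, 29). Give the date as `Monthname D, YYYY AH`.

Dhu al-Qa'dah 23, 1201 AH

Both dates share Julian Day Number 2373997; in the tabular Islamic calendar that is 23 Dhu al-Qa'dah 1201 AH.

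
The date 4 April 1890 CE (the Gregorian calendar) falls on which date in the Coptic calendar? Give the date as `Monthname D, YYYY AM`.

Paremhat 27, 1606 AM

Julian Day Number of the source date = 2411462.
Converting JDN 2411462 to the Coptic calendar gives 27 Paremhat 1606 AM.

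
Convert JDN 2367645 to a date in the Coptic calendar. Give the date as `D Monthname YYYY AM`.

10 Parmouti 1486 AM

The Gregorian equivalent of JDN 2367645 is 16 April 1770.
In the Coptic calendar that day is 10 Parmouti 1486 AM.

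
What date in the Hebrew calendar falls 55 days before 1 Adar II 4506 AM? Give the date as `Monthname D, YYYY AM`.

The starting date is JDN 1993591; 1993591 − 55 = 1993536.
JDN 1993536 corresponds to Shevat 6, 4506 AM.

Shevat 6, 4506 AM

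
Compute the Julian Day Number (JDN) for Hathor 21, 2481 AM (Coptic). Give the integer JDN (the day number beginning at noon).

Equivalently 6 December 2764 (Gregorian).
JDN 2299161 is 15 October 1582 CE (Gregorian); the target day is +431769 days from there, so JDN = 2730930.

2730930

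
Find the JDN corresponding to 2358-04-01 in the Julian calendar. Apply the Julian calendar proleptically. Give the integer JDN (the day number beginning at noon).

2582408

In the Gregorian calendar the same day is 17 April 2358.
JDN 2299161 is 15 October 1582 CE (Gregorian); the target day is +283247 days from there, so JDN = 2582408.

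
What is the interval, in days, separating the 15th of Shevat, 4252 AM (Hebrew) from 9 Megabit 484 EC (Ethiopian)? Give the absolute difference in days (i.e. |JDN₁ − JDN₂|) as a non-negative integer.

JDN of the first date = 1900790.
JDN of the second date = 1900825.
|1900825 − 1900790| = 35.

35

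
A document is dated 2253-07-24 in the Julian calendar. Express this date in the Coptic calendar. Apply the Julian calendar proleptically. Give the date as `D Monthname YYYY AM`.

Both dates share Julian Day Number 2544171; in the Coptic calendar that is 30 Epip 1969 AM.

30 Epip 1969 AM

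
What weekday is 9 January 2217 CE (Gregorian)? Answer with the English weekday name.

Thursday

2530811 ≡ 3 (mod 7); counting from Monday = 0 gives Thursday.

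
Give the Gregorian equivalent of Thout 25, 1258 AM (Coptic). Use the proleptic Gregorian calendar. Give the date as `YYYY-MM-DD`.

1541-10-02

Both dates share Julian Day Number 2284173; in the Gregorian calendar that is 2 October 1541 CE.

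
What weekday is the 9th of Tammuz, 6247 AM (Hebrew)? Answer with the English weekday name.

Monday

In the Gregorian calendar this is 30 June 2487 (JDN 2629599).
2629599 ≡ 0 (mod 7); counting from Monday = 0 gives Monday.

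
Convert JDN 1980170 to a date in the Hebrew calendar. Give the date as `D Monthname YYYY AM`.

17 Sivan 4469 AM

The proleptic Gregorian equivalent of JDN 1980170 is 3 June 709.
In the Hebrew calendar that day is 17 Sivan 4469 AM.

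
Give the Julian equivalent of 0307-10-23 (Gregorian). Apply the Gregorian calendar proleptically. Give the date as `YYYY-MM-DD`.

For dates in this range the Gregorian date is 1 day ahead of the Julian.
23 October 307 Gregorian − 1 day → 22 October 307 Julian.

0307-10-22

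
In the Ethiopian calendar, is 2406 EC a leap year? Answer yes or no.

2406 mod 4 = 2; in the Ethiopian calendar a year is leap when year mod 4 = 3, so it is a common year.

no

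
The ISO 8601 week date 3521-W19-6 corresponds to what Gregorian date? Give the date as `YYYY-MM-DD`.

ISO week 1 of 3521 is the week containing the first Thursday of 3521.
Week 19, day 6 (Saturday) lands on 3521-05-14.

3521-05-14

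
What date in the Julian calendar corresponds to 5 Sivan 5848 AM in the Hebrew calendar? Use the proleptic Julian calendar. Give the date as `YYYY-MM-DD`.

2088-05-12

Julian Day Number of the source date = 2483832.
Converting JDN 2483832 to the Julian calendar gives 12 May 2088 CE.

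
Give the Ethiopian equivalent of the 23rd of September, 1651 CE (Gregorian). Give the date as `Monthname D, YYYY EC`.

Julian Day Number of the source date = 2324341.
Converting JDN 2324341 to the Ethiopian calendar gives 15 Meskerem 1644 EC.

Meskerem 15, 1644 EC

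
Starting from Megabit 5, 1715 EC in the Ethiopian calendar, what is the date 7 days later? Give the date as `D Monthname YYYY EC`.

The starting date is JDN 2350443; 2350443 + 7 = 2350450.
JDN 2350450 corresponds to 12 Megabit 1715 EC.

12 Megabit 1715 EC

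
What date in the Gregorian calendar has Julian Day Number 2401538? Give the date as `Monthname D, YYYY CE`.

Counting from JDN 2299161 = 15 Oct 1582 gives an offset of 102377 days.

February 1, 1863 CE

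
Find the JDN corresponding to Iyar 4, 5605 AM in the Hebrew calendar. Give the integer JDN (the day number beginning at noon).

2395063

In the Gregorian calendar the same day is 11 May 1845.
JDN 2400001 is 17 November 1858 CE (Gregorian), MJD 0; the target day is −4938 days from there, so JDN = 2395063.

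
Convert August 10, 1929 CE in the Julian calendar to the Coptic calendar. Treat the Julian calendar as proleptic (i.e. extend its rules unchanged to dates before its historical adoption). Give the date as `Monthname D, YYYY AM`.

Julian Day Number of the source date = 2425847.
Converting JDN 2425847 to the Coptic calendar gives 17 Mesori 1645 AM.

Mesori 17, 1645 AM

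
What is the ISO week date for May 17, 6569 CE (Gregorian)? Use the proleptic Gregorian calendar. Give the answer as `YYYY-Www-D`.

6569-W20-3

The weekday is Wednesday (ISO weekday 3).
That Wednesday belongs to ISO week 20 of ISO year 6569.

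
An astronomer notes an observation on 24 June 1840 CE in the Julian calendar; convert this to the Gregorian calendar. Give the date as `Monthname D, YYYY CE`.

July 6, 1840 CE

At this point the Julian calendar is 12 days behind the Gregorian.
24 June 1840 Julian + 12 days → 6 July 1840 Gregorian.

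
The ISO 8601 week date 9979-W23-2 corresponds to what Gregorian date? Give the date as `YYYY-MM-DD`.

ISO week 1 of 9979 is the week containing the first Thursday of 9979.
Week 23, day 2 (Tuesday) lands on 9979-06-05.

9979-06-05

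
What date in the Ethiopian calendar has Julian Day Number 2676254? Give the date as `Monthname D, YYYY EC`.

The Gregorian equivalent of JDN 2676254 is 27 March 2615.
In the Ethiopian calendar that day is Megabit 13, 2607 EC.

Megabit 13, 2607 EC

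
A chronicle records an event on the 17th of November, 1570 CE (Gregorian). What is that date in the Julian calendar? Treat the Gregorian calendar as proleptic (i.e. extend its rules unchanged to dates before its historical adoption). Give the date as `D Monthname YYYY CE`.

At this point the Julian calendar is 10 days behind the Gregorian.
17 November 1570 Gregorian − 10 days → 7 November 1570 Julian.

7 November 1570 CE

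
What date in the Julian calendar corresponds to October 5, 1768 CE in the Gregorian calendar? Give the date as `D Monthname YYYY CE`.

24 September 1768 CE

The Julian–Gregorian offset here is 11 days (Julian trailing).
5 October 1768 Gregorian − 11 days → 24 September 1768 Julian.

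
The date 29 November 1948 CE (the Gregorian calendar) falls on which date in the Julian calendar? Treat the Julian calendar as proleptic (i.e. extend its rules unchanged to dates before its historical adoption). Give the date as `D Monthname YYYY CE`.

16 November 1948 CE

The Julian–Gregorian offset here is 13 days (Julian trailing).
29 November 1948 Gregorian − 13 days → 16 November 1948 Julian.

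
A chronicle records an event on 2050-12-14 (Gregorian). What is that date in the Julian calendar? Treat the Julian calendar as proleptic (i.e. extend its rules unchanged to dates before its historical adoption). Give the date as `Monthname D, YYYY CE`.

December 1, 2050 CE

At this point the Julian calendar is 13 days behind the Gregorian.
14 December 2050 Gregorian − 13 days → 1 December 2050 Julian.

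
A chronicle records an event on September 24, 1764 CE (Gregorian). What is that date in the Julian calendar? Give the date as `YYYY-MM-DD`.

The Julian–Gregorian offset here is 11 days (Julian trailing).
24 September 1764 Gregorian − 11 days → 13 September 1764 Julian.

1764-09-13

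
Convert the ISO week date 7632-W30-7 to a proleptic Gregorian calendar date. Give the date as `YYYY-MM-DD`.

7632-07-25

ISO week 1 of 7632 is the week containing the first Thursday of 7632.
Week 30, day 7 (Sunday) lands on 7632-07-25.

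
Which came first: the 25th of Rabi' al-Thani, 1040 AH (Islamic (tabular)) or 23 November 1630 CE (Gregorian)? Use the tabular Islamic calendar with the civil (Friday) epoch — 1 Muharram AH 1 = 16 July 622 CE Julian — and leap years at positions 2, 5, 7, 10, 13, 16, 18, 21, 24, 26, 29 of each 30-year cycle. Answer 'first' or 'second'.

second

First date → JDN 2316740; second date → JDN 2316732.
JDN 2316732 < JDN 2316740, so the second date is earlier.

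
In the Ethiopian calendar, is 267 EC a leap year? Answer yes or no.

267 mod 4 = 3; in the Ethiopian calendar a year is leap when year mod 4 = 3, so it is a leap year.

yes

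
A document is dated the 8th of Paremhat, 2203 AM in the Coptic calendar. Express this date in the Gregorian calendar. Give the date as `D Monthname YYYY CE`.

Both dates share Julian Day Number 2629497; in the Gregorian calendar that is 20 March 2487 CE.

20 March 2487 CE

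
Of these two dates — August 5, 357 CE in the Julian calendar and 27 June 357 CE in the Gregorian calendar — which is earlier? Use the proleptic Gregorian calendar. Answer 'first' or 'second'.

second

The two dates have Julian Day Numbers 1851669 and 1851629 respectively.
Since 1851629 < 1851669, the second date comes first.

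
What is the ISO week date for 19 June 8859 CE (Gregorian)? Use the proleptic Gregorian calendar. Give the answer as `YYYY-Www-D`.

8859-W25-4

The weekday is Thursday (ISO weekday 4).
That Thursday belongs to ISO week 25 of ISO year 8859.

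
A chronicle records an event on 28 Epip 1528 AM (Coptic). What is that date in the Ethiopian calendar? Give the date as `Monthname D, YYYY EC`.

Both dates share Julian Day Number 2383094; in the Ethiopian calendar that is 28 Hamle 1804 EC.

Hamle 28, 1804 EC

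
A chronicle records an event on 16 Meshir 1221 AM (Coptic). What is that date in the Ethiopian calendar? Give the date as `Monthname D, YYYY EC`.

Yekatit 16, 1497 EC

The source date corresponds to 20 February 1505 in the proleptic Gregorian calendar (JDN 2270800).
That day falls on 16 Yekatit 1497 EC in the Ethiopian calendar.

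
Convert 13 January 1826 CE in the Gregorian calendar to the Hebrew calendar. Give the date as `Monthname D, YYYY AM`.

Shevat 5, 5586 AM

Julian Day Number of the source date = 2388005.
Converting JDN 2388005 to the Hebrew calendar gives 5 Shevat 5586 AM.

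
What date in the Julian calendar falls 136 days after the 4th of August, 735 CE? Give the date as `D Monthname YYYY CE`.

18 December 735 CE

The starting date is JDN 1989732; 1989732 + 136 = 1989868.
JDN 1989868 corresponds to 18 December 735 CE.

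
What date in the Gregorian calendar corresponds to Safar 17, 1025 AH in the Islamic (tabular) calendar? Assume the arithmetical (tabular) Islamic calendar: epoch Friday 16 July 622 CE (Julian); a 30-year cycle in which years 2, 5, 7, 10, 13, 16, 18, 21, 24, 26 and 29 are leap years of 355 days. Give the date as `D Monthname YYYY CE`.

6 March 1616 CE

Both dates share Julian Day Number 2311357; in the Gregorian calendar that is 6 March 1616 CE.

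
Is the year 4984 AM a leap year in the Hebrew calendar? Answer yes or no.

yes

Hebrew year 4984 is year 6 of its 19-year Metonic cycle; leap years are at positions 3, 6, 8, 11, 14, 17, 19, so it is a leap year (13 months).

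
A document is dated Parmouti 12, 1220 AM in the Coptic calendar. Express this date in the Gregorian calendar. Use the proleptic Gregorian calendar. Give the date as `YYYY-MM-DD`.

1504-04-17

Both dates share Julian Day Number 2270491; in the Gregorian calendar that is 17 April 1504 CE.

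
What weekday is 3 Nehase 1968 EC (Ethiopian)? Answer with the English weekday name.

Equivalently 9 August 1976 Gregorian, JDN 2443000.
2443000 ≡ 0 (mod 7); counting from Monday = 0 gives Monday.

Monday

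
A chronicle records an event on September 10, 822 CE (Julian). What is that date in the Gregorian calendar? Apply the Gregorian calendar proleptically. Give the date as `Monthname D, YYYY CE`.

September 14, 822 CE

For dates in this range the Gregorian date is 4 days ahead of the Julian.
10 September 822 Julian + 4 days → 14 September 822 Gregorian.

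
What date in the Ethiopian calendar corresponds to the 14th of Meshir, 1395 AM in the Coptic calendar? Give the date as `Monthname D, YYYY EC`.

Both dates share Julian Day Number 2334351; in the Ethiopian calendar that is 14 Yekatit 1671 EC.

Yekatit 14, 1671 EC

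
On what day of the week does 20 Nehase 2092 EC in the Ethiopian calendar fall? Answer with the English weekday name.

Friday

This is JDN 2488308 (27 August 2100 Gregorian).
JDN 2488308 mod 7 = 4, and JDN 0 was a Monday, so this is a Friday.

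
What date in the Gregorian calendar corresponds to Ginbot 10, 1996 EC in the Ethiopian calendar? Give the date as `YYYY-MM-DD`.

Both dates share Julian Day Number 2453144; in the Gregorian calendar that is 18 May 2004 CE.

2004-05-18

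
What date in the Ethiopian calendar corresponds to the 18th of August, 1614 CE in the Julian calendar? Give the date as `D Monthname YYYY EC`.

25 Nehase 1606 EC

Julian Day Number of the source date = 2310801.
Converting JDN 2310801 to the Ethiopian calendar gives 25 Nehase 1606 EC.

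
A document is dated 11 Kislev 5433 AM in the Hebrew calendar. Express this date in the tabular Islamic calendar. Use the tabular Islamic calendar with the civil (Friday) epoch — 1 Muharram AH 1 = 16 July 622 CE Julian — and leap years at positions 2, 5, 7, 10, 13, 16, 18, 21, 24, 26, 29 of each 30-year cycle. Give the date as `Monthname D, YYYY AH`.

Both dates share Julian Day Number 2332080; in the tabular Islamic calendar that is 9 Sha'ban 1083 AH.

Sha'ban 9, 1083 AH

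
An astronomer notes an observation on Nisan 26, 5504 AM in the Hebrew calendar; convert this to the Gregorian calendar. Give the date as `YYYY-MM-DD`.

1744-04-08

Julian Day Number of the source date = 2358141.
Converting JDN 2358141 to the Gregorian calendar gives 8 April 1744 CE.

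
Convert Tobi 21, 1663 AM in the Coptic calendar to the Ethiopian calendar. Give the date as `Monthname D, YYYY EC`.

Tir 21, 1939 EC

Julian Day Number of the source date = 2432215.
Converting JDN 2432215 to the Ethiopian calendar gives 21 Tir 1939 EC.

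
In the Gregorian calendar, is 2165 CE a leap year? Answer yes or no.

2165 is not divisible by 4, so it is a common year.

no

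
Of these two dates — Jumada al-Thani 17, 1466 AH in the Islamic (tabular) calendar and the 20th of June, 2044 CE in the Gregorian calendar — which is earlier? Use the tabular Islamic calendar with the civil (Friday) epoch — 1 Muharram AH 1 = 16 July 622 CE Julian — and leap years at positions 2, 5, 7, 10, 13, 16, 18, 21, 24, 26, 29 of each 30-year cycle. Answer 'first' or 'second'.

first

The two dates have Julian Day Numbers 2467751 and 2467787 respectively.
Since 2467751 < 2467787, the first date comes first.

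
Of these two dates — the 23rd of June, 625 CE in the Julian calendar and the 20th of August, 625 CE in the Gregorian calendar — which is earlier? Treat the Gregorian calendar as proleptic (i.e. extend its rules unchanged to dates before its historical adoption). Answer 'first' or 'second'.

first

Converting both to JDN: 1949513 vs 1949568; the smaller is the first.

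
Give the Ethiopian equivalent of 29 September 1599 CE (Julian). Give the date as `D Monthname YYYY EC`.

The source date corresponds to 9 October 1599 in the Gregorian calendar (JDN 2305364).
That day falls on 1 Tikimt 1592 EC in the Ethiopian calendar.

1 Tikimt 1592 EC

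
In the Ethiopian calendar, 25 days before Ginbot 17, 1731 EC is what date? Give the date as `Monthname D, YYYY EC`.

Miyazya 22, 1731 EC

JDN of Ginbot 17, 1731 EC = 2356359.
2356359 − 25 = 2356334.
JDN 2356334 in the Ethiopian calendar is Miyazya 22, 1731 EC.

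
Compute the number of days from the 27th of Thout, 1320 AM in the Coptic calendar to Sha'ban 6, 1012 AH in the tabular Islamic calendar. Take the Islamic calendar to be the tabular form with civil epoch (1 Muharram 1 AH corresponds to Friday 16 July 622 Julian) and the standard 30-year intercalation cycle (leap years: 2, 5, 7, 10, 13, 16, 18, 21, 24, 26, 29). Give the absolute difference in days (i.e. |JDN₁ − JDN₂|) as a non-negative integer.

96

First date → JDN 2306821; second date → JDN 2306917.
The interval is |2306821 − 2306917| = 96 days.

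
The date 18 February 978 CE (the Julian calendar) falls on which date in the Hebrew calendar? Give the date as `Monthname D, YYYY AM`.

The source date corresponds to 23 February 978 in the proleptic Gregorian calendar (JDN 2078321).
That day falls on 8 Adar 4738 AM in the Hebrew calendar.

Adar 8, 4738 AM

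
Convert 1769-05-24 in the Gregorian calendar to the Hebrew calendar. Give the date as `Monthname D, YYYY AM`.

Julian Day Number of the source date = 2367318.
Converting JDN 2367318 to the Hebrew calendar gives 17 Iyar 5529 AM.

Iyar 17, 5529 AM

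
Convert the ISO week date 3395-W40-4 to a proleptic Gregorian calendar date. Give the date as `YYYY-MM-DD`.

3395-10-01

ISO week 1 of 3395 is the week containing the first Thursday of 3395.
Week 40, day 4 (Thursday) lands on 3395-10-01.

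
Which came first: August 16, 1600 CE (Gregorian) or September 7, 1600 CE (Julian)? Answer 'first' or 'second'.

first

First date → JDN 2305676; second date → JDN 2305708.
JDN 2305676 < JDN 2305708, so the first date is earlier.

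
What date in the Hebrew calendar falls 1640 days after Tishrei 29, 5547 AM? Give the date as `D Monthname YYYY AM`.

14 Nisan 5551 AM

JDN of Tishrei 29, 5547 AM = 2373677.
2373677 + 1640 = 2375317.
JDN 2375317 in the Hebrew calendar is 14 Nisan 5551 AM.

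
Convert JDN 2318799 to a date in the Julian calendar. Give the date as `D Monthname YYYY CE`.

11 July 1636 CE

JDN 2318799 is 21 July 1636 in the Gregorian calendar.
In the Julian calendar that day is 11 July 1636 CE.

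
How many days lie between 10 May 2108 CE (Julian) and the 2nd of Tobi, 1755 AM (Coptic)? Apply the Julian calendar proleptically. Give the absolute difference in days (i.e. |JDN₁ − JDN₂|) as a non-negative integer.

25336

First date → JDN 2491135; second date → JDN 2465799.
The interval is |2491135 − 2465799| = 25336 days.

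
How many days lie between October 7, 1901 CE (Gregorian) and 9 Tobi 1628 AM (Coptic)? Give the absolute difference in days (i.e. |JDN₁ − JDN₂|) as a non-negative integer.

3755

JDN of the first date = 2415665.
JDN of the second date = 2419420.
|2419420 − 2415665| = 3755.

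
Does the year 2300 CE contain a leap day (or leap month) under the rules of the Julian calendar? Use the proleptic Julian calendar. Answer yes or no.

yes

2300 mod 4 = 0, so it is a leap year in the Julian calendar.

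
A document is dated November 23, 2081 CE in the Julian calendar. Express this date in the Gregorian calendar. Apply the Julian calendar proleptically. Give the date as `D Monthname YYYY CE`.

The Julian–Gregorian offset here is 13 days (Julian trailing).
23 November 2081 Julian + 13 days → 6 December 2081 Gregorian.

6 December 2081 CE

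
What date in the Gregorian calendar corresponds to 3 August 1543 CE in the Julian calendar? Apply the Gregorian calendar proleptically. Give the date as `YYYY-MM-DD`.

1543-08-13

For dates in this range the Gregorian date is 10 days ahead of the Julian.
3 August 1543 Julian + 10 days → 13 August 1543 Gregorian.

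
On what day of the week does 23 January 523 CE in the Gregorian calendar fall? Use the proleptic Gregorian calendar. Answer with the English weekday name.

Saturday

JDN 1912104 mod 7 = 5, and JDN 0 was a Monday, so this is a Saturday.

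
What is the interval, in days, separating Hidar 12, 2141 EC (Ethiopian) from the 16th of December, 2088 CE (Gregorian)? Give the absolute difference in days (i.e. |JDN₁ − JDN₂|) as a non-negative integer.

21890

First date → JDN 2505927; second date → JDN 2484037.
The interval is |2505927 − 2484037| = 21890 days.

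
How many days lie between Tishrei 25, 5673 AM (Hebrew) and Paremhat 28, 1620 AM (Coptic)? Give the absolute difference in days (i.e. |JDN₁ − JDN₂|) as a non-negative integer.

First date → JDN 2419682; second date → JDN 2416577.
The interval is |2419682 − 2416577| = 3105 days.

3105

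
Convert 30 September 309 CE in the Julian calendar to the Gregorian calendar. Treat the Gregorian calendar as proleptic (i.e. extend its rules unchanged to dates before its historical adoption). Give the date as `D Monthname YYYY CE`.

For dates in this range the Gregorian date is 1 day ahead of the Julian.
30 September 309 Julian + 1 day → 1 October 309 Gregorian.

1 October 309 CE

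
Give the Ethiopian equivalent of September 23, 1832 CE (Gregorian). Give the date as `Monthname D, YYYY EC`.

Both dates share Julian Day Number 2390450; in the Ethiopian calendar that is 14 Meskerem 1825 EC.

Meskerem 14, 1825 EC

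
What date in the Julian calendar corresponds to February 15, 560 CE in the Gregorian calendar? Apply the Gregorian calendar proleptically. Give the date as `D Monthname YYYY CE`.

For dates in this range the Gregorian date is 2 days ahead of the Julian.
15 February 560 Gregorian − 2 days → 13 February 560 Julian.

13 February 560 CE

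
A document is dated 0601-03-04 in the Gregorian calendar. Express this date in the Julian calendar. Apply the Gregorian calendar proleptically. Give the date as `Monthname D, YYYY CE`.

For dates in this range the Gregorian date is 3 days ahead of the Julian.
4 March 601 Gregorian − 3 days → 1 March 601 Julian.

March 1, 601 CE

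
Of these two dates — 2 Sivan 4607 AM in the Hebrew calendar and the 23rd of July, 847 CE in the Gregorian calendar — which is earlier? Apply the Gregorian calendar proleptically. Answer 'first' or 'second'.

The two dates have Julian Day Numbers 2030565 and 2030624 respectively.
Since 2030565 < 2030624, the first date comes first.

first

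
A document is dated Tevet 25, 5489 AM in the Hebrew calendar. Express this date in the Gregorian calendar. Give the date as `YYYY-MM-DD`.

Julian Day Number of the source date = 2352560.
Converting JDN 2352560 to the Gregorian calendar gives 27 December 1728 CE.

1728-12-27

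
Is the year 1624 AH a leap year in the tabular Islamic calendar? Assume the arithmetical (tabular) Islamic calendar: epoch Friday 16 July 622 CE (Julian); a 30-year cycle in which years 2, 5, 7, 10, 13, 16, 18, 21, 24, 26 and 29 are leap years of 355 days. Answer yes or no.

Year 1624 AH is year 4 of its 30-year cycle; leap positions are 2, 5, 7, 10, 13, 16, 18, 21, 24, 26, 29, so it is a common year (354 days).

no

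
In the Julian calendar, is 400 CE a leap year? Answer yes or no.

400 mod 4 = 0, so it is a leap year in the Julian calendar.

yes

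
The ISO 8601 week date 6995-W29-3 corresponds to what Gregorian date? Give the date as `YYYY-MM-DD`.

ISO week 1 of 6995 is the week containing the first Thursday of 6995.
Week 29, day 3 (Wednesday) lands on 6995-07-15.

6995-07-15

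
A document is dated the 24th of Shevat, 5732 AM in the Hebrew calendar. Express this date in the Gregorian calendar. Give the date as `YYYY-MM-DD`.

Julian Day Number of the source date = 2441357.
Converting JDN 2441357 to the Gregorian calendar gives 9 February 1972 CE.

1972-02-09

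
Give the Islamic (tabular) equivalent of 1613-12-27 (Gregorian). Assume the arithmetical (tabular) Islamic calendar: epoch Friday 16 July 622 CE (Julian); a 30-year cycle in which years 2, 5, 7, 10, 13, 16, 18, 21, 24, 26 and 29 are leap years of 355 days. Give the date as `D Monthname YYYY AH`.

15 Dhu al-Qa'dah 1022 AH

Julian Day Number of the source date = 2310557.
Converting JDN 2310557 to the tabular Islamic calendar gives 15 Dhu al-Qa'dah 1022 AH.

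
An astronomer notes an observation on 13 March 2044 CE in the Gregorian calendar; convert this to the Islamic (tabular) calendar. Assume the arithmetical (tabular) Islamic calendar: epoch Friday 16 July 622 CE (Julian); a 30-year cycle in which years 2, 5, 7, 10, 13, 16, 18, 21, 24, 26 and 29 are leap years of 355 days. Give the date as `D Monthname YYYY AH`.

13 Rabi' al-Thani 1466 AH

Julian Day Number of the source date = 2467688.
Converting JDN 2467688 to the tabular Islamic calendar gives 13 Rabi' al-Thani 1466 AH.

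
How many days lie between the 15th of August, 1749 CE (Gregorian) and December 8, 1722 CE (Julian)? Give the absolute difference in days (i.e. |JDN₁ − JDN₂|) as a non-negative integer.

9736

First date → JDN 2360096; second date → JDN 2350360.
The interval is |2360096 − 2350360| = 9736 days.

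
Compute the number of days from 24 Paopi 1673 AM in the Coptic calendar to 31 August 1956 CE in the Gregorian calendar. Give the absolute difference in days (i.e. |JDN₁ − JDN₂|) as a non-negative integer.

64

First date → JDN 2435781; second date → JDN 2435717.
The interval is |2435781 − 2435717| = 64 days.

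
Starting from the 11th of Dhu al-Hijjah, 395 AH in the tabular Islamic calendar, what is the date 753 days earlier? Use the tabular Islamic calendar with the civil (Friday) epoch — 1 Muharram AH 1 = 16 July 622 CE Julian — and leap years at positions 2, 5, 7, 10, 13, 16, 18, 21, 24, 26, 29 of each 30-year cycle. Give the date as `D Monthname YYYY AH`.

25 Shawwal 393 AH

JDN of the 11th of Dhu al-Hijjah, 395 AH = 2088395.
2088395 − 753 = 2087642.
JDN 2087642 in the tabular Islamic calendar is 25 Shawwal 393 AH.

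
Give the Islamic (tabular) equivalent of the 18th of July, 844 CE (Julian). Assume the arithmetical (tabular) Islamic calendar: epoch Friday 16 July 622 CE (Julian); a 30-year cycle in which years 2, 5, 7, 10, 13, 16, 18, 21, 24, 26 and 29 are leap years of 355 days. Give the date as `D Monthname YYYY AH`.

Both dates share Julian Day Number 2029528; in the tabular Islamic calendar that is 27 Shawwal 229 AH.

27 Shawwal 229 AH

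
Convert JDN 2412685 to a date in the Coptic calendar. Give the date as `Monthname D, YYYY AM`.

Mesori 4, 1609 AM

JDN 2412685 is 9 August 1893 in the Gregorian calendar.
In the Coptic calendar that day is Mesori 4, 1609 AM.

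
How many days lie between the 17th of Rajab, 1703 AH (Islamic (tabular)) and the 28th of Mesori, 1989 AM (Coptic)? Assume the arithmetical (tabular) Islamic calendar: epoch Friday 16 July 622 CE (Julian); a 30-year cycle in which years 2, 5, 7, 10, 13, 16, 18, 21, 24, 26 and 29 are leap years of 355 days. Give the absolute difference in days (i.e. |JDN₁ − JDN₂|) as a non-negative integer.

261

First date → JDN 2551765; second date → JDN 2551504.
The interval is |2551765 − 2551504| = 261 days.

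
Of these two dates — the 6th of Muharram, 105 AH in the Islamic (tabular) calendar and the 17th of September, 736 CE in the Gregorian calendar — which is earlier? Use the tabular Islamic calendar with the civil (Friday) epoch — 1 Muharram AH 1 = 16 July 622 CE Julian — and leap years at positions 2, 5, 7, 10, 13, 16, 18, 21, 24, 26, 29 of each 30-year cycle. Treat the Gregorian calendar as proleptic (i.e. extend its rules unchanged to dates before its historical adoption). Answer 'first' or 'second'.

first

Converting both to JDN: 1985299 vs 1990138; the smaller is the first.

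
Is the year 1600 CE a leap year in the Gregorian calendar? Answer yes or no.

yes

1600 is divisible by 4; 1600 is divisible by 100 but also by 400, so it is a leap year.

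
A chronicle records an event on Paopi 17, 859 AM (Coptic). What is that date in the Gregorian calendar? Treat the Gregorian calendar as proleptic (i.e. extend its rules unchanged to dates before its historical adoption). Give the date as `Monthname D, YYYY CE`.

Both dates share Julian Day Number 2138460; in the Gregorian calendar that is 21 October 1142 CE.

October 21, 1142 CE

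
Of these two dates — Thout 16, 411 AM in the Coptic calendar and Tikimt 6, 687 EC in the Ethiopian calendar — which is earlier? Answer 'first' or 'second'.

first

Converting both to JDN: 1974797 vs 1974817; the smaller is the first.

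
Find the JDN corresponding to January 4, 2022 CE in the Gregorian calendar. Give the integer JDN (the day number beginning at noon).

2459584

JDN 2451545 is 1 January 2000 CE (Gregorian); the target day is +8039 days from there, so JDN = 2459584.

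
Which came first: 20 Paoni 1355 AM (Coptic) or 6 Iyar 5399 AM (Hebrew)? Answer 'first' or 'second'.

First date → JDN 2319867; second date → JDN 2319822.
JDN 2319822 < JDN 2319867, so the second date is earlier.

second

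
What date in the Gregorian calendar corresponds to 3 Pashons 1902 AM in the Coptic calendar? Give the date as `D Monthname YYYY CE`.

12 May 2186 CE

Both dates share Julian Day Number 2519612; in the Gregorian calendar that is 12 May 2186 CE.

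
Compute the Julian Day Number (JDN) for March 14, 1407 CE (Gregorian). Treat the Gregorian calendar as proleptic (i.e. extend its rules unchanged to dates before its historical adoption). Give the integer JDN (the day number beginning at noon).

2235028

JDN 2299161 is 15 October 1582 CE (Gregorian); the target day is −64133 days from there, so JDN = 2235028.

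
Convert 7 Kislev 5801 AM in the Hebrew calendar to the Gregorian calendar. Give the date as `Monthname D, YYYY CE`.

Both dates share Julian Day Number 2466471; in the Gregorian calendar that is 12 November 2040 CE.

November 12, 2040 CE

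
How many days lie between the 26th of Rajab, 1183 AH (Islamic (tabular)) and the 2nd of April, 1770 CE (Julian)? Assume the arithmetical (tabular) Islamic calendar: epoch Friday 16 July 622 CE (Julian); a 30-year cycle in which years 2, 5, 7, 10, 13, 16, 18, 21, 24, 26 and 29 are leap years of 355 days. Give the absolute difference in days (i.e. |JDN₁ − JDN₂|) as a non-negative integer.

139

JDN of the first date = 2367503.
JDN of the second date = 2367642.
|2367642 − 2367503| = 139.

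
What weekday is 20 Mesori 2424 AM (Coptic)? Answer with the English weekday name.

Tuesday

This is JDN 2710380 (1 September 2708 Gregorian).
2710380 ≡ 1 (mod 7); counting from Monday = 0 gives Tuesday.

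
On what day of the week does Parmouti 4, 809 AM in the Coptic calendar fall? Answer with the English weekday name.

Equivalently 5 April 1093 Gregorian, JDN 2120365.
Since JDN mod 7 = 2 (0 = Monday), the day is Wednesday.

Wednesday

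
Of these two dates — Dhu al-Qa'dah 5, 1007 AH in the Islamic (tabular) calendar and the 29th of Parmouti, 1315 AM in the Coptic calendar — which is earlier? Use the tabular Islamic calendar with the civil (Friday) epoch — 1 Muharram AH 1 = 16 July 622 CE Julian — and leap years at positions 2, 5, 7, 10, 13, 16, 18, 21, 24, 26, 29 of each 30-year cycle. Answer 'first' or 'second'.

The two dates have Julian Day Numbers 2305232 and 2305206 respectively.
Since 2305206 < 2305232, the second date comes first.

second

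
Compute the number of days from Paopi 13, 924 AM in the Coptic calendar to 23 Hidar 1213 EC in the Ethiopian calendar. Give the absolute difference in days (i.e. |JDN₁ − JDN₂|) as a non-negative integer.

First date → JDN 2162198; second date → JDN 2166986.
The interval is |2162198 − 2166986| = 4788 days.

4788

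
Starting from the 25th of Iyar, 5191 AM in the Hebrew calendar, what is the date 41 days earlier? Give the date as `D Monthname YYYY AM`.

14 Nisan 5191 AM

The starting date is JDN 2243858; 2243858 − 41 = 2243817.
JDN 2243817 corresponds to 14 Nisan 5191 AM.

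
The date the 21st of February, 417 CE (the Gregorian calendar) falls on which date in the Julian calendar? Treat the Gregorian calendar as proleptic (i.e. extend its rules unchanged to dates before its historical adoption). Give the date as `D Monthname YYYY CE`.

20 February 417 CE

At this point the Julian calendar is 1 day behind the Gregorian.
21 February 417 Gregorian − 1 day → 20 February 417 Julian.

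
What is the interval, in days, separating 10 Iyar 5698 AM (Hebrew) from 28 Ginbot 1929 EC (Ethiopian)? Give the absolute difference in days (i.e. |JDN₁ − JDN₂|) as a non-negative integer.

First date → JDN 2429030; second date → JDN 2428690.
The interval is |2429030 − 2428690| = 340 days.

340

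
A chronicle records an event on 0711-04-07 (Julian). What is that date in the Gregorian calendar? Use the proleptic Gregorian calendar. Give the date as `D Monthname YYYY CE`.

The Julian–Gregorian offset here is 4 days (Julian trailing).
7 April 711 Julian + 4 days → 11 April 711 Gregorian.

11 April 711 CE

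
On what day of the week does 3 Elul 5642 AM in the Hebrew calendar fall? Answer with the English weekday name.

Friday

This is JDN 2408676 (18 August 1882 Gregorian).
Since JDN mod 7 = 4 (0 = Monday), the day is Friday.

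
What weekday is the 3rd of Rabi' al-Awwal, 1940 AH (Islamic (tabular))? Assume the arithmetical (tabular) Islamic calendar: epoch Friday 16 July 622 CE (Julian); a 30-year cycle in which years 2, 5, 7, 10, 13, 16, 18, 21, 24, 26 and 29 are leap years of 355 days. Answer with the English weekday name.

This is JDN 2635618 (23 December 2503 Gregorian).
2635618 ≡ 6 (mod 7); counting from Monday = 0 gives Sunday.

Sunday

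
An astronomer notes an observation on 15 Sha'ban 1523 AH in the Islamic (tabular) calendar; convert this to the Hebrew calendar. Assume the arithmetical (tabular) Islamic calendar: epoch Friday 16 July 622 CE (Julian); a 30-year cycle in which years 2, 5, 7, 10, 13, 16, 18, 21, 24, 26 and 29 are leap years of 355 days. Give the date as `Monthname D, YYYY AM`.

Both dates share Julian Day Number 2488007; in the Hebrew calendar that is 16 Cheshvan 5860 AM.

Cheshvan 16, 5860 AM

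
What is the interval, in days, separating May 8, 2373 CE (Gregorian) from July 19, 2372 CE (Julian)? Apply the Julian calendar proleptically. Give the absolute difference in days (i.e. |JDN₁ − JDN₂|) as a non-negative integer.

277

First date → JDN 2587908; second date → JDN 2587631.
The interval is |2587908 − 2587631| = 277 days.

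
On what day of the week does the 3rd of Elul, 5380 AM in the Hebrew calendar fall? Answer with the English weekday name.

Tuesday

In the Gregorian calendar this is 1 September 1620 (JDN 2312997).
JDN 2312997 mod 7 = 1, and JDN 0 was a Monday, so this is a Tuesday.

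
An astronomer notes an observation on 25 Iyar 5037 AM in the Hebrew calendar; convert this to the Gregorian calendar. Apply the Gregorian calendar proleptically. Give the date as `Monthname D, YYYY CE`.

May 6, 1277 CE

Both dates share Julian Day Number 2187601; in the Gregorian calendar that is 6 May 1277 CE.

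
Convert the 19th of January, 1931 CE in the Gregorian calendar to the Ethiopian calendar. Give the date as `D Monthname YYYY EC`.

Julian Day Number of the source date = 2426361.
Converting JDN 2426361 to the Ethiopian calendar gives 11 Tir 1923 EC.

11 Tir 1923 EC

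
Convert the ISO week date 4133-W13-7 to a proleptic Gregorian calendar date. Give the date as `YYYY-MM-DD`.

4133-03-29

ISO week 1 of 4133 is the week containing the first Thursday of 4133.
Week 13, day 7 (Sunday) lands on 4133-03-29.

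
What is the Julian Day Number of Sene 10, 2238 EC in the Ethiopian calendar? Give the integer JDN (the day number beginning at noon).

Equivalently 19 June 2246 (Gregorian).
JDN 2400001 is 17 November 1858 CE (Gregorian), MJD 0; the target day is +141563 days from there, so JDN = 2541564.

2541564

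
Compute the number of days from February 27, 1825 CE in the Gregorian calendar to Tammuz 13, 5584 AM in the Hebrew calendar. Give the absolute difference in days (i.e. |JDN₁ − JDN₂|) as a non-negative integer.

First date → JDN 2387685; second date → JDN 2387452.
The interval is |2387685 − 2387452| = 233 days.

233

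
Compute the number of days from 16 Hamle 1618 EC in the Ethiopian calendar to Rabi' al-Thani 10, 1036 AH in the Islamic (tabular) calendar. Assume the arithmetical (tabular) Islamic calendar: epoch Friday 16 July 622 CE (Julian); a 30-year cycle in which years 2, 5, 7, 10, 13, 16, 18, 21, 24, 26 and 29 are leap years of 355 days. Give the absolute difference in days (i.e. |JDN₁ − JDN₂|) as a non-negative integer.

JDN of the first date = 2315145.
JDN of the second date = 2315307.
|2315307 − 2315145| = 162.

162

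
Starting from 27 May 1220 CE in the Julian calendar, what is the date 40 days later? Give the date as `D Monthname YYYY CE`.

The starting date is JDN 2166810; 2166810 + 40 = 2166850.
JDN 2166850 corresponds to 6 July 1220 CE.

6 July 1220 CE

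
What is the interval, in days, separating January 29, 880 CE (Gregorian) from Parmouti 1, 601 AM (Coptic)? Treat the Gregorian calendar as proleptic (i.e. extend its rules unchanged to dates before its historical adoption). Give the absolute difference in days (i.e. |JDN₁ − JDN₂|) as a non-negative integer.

JDN of the first date = 2042502.
JDN of the second date = 2044390.
|2044390 − 2042502| = 1888.

1888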